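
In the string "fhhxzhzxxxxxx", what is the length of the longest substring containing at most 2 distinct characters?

add f: window [f] (1 distinct), len 1
add h: window [f, h] (2 distinct), len 2
add h: window [f, h, h] (2 distinct), len 3
add x: window [h, h, x] (2 distinct), len 3
add z: window [x, z] (2 distinct), len 2
add h: window [z, h] (2 distinct), len 2
add z: window [z, h, z] (2 distinct), len 3
add x: window [z, x] (2 distinct), len 2
add x: window [z, x, x] (2 distinct), len 3
add x: window [z, x, x, x] (2 distinct), len 4
add x: window [z, x, x, x, x] (2 distinct), len 5
add x: window [z, x, x, x, x, x] (2 distinct), len 6
add x: window [z, x, x, x, x, x, x] (2 distinct), len 7
Longest length with ≤2 distinct: 7.

7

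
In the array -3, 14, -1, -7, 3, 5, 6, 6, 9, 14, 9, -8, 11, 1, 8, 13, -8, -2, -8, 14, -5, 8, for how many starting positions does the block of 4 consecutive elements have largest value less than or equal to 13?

-3 14 -1 -7 → max 14
14 -1 -7 3 → max 14
-1 -7 3 5 → max 5  ≤ 13 ✓
-7 3 5 6 → max 6  ≤ 13 ✓
3 5 6 6 → max 6  ≤ 13 ✓
5 6 6 9 → max 9  ≤ 13 ✓
6 6 9 14 → max 14
6 9 14 9 → max 14
9 14 9 -8 → max 14
14 9 -8 11 → max 14
9 -8 11 1 → max 11  ≤ 13 ✓
-8 11 1 8 → max 11  ≤ 13 ✓
11 1 8 13 → max 13  ≤ 13 ✓
1 8 13 -8 → max 13  ≤ 13 ✓
8 13 -8 -2 → max 13  ≤ 13 ✓
13 -8 -2 -8 → max 13  ≤ 13 ✓
-8 -2 -8 14 → max 14
-2 -8 14 -5 → max 14
-8 14 -5 8 → max 14
10 windows satisfy the condition.

10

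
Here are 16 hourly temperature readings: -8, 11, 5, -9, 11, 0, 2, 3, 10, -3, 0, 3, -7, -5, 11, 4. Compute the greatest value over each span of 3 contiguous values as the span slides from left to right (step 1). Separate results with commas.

(-8, 11, 5) → max 11
(11, 5, -9) → max 11
(5, -9, 11) → max 11
(-9, 11, 0) → max 11
(11, 0, 2) → max 11
(0, 2, 3) → max 3
(2, 3, 10) → max 10
(3, 10, -3) → max 10
(10, -3, 0) → max 10
(-3, 0, 3) → max 3
(0, 3, -7) → max 3
(3, -7, -5) → max 3
(-7, -5, 11) → max 11
(-5, 11, 4) → max 11

11, 11, 11, 11, 11, 3, 10, 10, 10, 3, 3, 3, 11, 11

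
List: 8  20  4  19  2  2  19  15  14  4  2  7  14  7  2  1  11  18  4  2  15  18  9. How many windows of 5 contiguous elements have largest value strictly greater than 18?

7

[8, 20, 4, 19, 2] → max 20  > 18 ✓
[20, 4, 19, 2, 2] → max 20  > 18 ✓
[4, 19, 2, 2, 19] → max 19  > 18 ✓
[19, 2, 2, 19, 15] → max 19  > 18 ✓
[2, 2, 19, 15, 14] → max 19  > 18 ✓
[2, 19, 15, 14, 4] → max 19  > 18 ✓
[19, 15, 14, 4, 2] → max 19  > 18 ✓
[15, 14, 4, 2, 7] → max 15
[14, 4, 2, 7, 14] → max 14
[4, 2, 7, 14, 7] → max 14
[2, 7, 14, 7, 2] → max 14
[7, 14, 7, 2, 1] → max 14
[14, 7, 2, 1, 11] → max 14
[7, 2, 1, 11, 18] → max 18
[2, 1, 11, 18, 4] → max 18
[1, 11, 18, 4, 2] → max 18
[11, 18, 4, 2, 15] → max 18
[18, 4, 2, 15, 18] → max 18
[4, 2, 15, 18, 9] → max 18
7 windows satisfy the condition.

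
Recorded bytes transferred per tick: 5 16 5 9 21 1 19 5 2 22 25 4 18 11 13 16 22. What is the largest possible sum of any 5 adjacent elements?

80

(5, 16, 5, 9, 21) → sum 56
(16, 5, 9, 21, 1) → sum 52
(5, 9, 21, 1, 19) → sum 55
(9, 21, 1, 19, 5) → sum 55
(21, 1, 19, 5, 2) → sum 48
(1, 19, 5, 2, 22) → sum 49
(19, 5, 2, 22, 25) → sum 73
(5, 2, 22, 25, 4) → sum 58
(2, 22, 25, 4, 18) → sum 71
(22, 25, 4, 18, 11) → sum 80
(25, 4, 18, 11, 13) → sum 71
(4, 18, 11, 13, 16) → sum 62
(18, 11, 13, 16, 22) → sum 80
Largest of these is 80.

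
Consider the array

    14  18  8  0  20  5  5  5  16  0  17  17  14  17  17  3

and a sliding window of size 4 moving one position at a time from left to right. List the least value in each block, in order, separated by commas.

(14, 18, 8, 0) → min 0
(18, 8, 0, 20) → min 0
(8, 0, 20, 5) → min 0
(0, 20, 5, 5) → min 0
(20, 5, 5, 5) → min 5
(5, 5, 5, 16) → min 5
(5, 5, 16, 0) → min 0
(5, 16, 0, 17) → min 0
(16, 0, 17, 17) → min 0
(0, 17, 17, 14) → min 0
(17, 17, 14, 17) → min 14
(17, 14, 17, 17) → min 14
(14, 17, 17, 3) → min 3

0, 0, 0, 0, 5, 5, 0, 0, 0, 0, 14, 14, 3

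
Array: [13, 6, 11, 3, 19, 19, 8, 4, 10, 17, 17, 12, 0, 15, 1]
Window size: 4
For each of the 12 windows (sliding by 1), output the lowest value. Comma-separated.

3, 3, 3, 3, 4, 4, 4, 4, 10, 0, 0, 0

13 6 11 3 → min 3
6 11 3 19 → min 3
11 3 19 19 → min 3
3 19 19 8 → min 3
19 19 8 4 → min 4
19 8 4 10 → min 4
8 4 10 17 → min 4
4 10 17 17 → min 4
10 17 17 12 → min 10
17 17 12 0 → min 0
17 12 0 15 → min 0
12 0 15 1 → min 0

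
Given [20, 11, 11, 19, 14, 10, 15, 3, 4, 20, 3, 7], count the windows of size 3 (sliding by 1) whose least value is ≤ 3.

20 11 11 → min 11
11 11 19 → min 11
11 19 14 → min 11
19 14 10 → min 10
14 10 15 → min 10
10 15 3 → min 3  ≤ 3 ✓
15 3 4 → min 3  ≤ 3 ✓
3 4 20 → min 3  ≤ 3 ✓
4 20 3 → min 3  ≤ 3 ✓
20 3 7 → min 3  ≤ 3 ✓
5 windows satisfy the condition.

5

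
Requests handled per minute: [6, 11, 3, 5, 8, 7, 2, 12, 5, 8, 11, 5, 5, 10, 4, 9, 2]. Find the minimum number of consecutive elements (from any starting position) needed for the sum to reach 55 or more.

Extend right; whenever the sum reaches 55, record the length and shrink from the left:
add 6: running sum 6 < 55
add 11: running sum 17 < 55
add 3: running sum 20 < 55
add 5: running sum 25 < 55
add 8: running sum 33 < 55
add 7: running sum 40 < 55
add 2: running sum 42 < 55
add 12: running sum 54 < 55
add 5: shortest ending here [6, 11, 3, 5, 8, 7, 2, 12, 5] sum 59, len 9
add 8: shortest ending here [11, 3, 5, 8, 7, 2, 12, 5, 8] sum 61, len 9
add 11: shortest ending here [5, 8, 7, 2, 12, 5, 8, 11] sum 58, len 8
add 5: shortest ending here [8, 7, 2, 12, 5, 8, 11, 5] sum 58, len 8
add 5: shortest ending here [7, 2, 12, 5, 8, 11, 5, 5] sum 55, len 8
add 10: shortest ending here [12, 5, 8, 11, 5, 5, 10] sum 56, len 7
add 4: shortest ending here [12, 5, 8, 11, 5, 5, 10, 4] sum 60, len 8
add 9: shortest ending here [5, 8, 11, 5, 5, 10, 4, 9] sum 57, len 8
add 2: shortest ending here [5, 8, 11, 5, 5, 10, 4, 9, 2] sum 59, len 9
Shortest qualifying length: 7.

7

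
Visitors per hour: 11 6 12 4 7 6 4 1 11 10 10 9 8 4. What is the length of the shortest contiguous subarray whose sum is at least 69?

Extend right; whenever the sum reaches 69, record the length and shrink from the left:
add 11: running sum 11 < 69
add 6: running sum 17 < 69
add 12: running sum 29 < 69
add 4: running sum 33 < 69
add 7: running sum 40 < 69
add 6: running sum 46 < 69
add 4: running sum 50 < 69
add 1: running sum 51 < 69
add 11: running sum 62 < 69
add 10: shortest ending here [11, 6, 12, 4, 7, 6, 4, 1, 11, 10] sum 72, len 10
add 10: shortest ending here [6, 12, 4, 7, 6, 4, 1, 11, 10, 10] sum 71, len 10
add 9: shortest ending here [12, 4, 7, 6, 4, 1, 11, 10, 10, 9] sum 74, len 10
add 8: shortest ending here [4, 7, 6, 4, 1, 11, 10, 10, 9, 8] sum 70, len 10
add 4: shortest ending here [7, 6, 4, 1, 11, 10, 10, 9, 8, 4] sum 70, len 10
Shortest qualifying length: 10.

10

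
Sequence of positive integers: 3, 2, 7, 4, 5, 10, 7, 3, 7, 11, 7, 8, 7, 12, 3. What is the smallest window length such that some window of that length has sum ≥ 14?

Extend right; whenever the sum reaches 14, record the length and shrink from the left:
add 3: running sum 3 < 14
add 2: running sum 5 < 14
add 7: running sum 12 < 14
end 3: [3, 2, 7, 4] sum 16, len 4
end 4: [7, 4, 5] sum 16, len 3
end 5: [5, 10] sum 15, len 2
end 6: [10, 7] sum 17, len 2
end 7: [10, 7, 3] sum 20, len 3
end 8: [7, 3, 7] sum 17, len 3
end 9: [7, 11] sum 18, len 2
end 10: [11, 7] sum 18, len 2
end 11: [7, 8] sum 15, len 2
end 12: [8, 7] sum 15, len 2
end 13: [7, 12] sum 19, len 2
end 14: [12, 3] sum 15, len 2
Shortest qualifying length: 2.

2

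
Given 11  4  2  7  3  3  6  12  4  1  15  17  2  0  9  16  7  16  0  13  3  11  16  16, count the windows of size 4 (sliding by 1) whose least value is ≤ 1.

12

[11, 4, 2, 7] → min 2
[4, 2, 7, 3] → min 2
[2, 7, 3, 3] → min 2
[7, 3, 3, 6] → min 3
[3, 3, 6, 12] → min 3
[3, 6, 12, 4] → min 3
[6, 12, 4, 1] → min 1  ≤ 1 ✓
[12, 4, 1, 15] → min 1  ≤ 1 ✓
[4, 1, 15, 17] → min 1  ≤ 1 ✓
[1, 15, 17, 2] → min 1  ≤ 1 ✓
[15, 17, 2, 0] → min 0  ≤ 1 ✓
[17, 2, 0, 9] → min 0  ≤ 1 ✓
[2, 0, 9, 16] → min 0  ≤ 1 ✓
[0, 9, 16, 7] → min 0  ≤ 1 ✓
[9, 16, 7, 16] → min 7
[16, 7, 16, 0] → min 0  ≤ 1 ✓
[7, 16, 0, 13] → min 0  ≤ 1 ✓
[16, 0, 13, 3] → min 0  ≤ 1 ✓
[0, 13, 3, 11] → min 0  ≤ 1 ✓
[13, 3, 11, 16] → min 3
[3, 11, 16, 16] → min 3
12 windows satisfy the condition.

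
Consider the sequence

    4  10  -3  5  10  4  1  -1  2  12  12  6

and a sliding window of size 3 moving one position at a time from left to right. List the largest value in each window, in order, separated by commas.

10, 10, 10, 10, 10, 4, 2, 12, 12, 12

4 10 -3 → max 10
10 -3 5 → max 10
-3 5 10 → max 10
5 10 4 → max 10
10 4 1 → max 10
4 1 -1 → max 4
1 -1 2 → max 2
-1 2 12 → max 12
2 12 12 → max 12
12 12 6 → max 12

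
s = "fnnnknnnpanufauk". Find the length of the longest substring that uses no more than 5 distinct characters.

11

add f: window [f] (1 distinct), len 1
add n: window [f, n] (2 distinct), len 2
add n: window [f, n, n] (2 distinct), len 3
add n: window [f, n, n, n] (2 distinct), len 4
add k: window [f, n, n, n, k] (3 distinct), len 5
add n: window [f, n, n, n, k, n] (3 distinct), len 6
add n: window [f, n, n, n, k, n, n] (3 distinct), len 7
add n: window [f, n, n, n, k, n, n, n] (3 distinct), len 8
add p: window [f, n, n, n, k, n, n, n, p] (4 distinct), len 9
add a: window [f, n, n, n, k, n, n, n, p, a] (5 distinct), len 10
add n: window [f, n, n, n, k, n, n, n, p, a, n] (5 distinct), len 11
add u: window [n, n, n, k, n, n, n, p, a, n, u] (5 distinct), len 11
add f: window [n, n, n, p, a, n, u, f] (5 distinct), len 8
add a: window [n, n, n, p, a, n, u, f, a] (5 distinct), len 9
add u: window [n, n, n, p, a, n, u, f, a, u] (5 distinct), len 10
add k: window [a, n, u, f, a, u, k] (5 distinct), len 7
Longest length with ≤5 distinct: 11.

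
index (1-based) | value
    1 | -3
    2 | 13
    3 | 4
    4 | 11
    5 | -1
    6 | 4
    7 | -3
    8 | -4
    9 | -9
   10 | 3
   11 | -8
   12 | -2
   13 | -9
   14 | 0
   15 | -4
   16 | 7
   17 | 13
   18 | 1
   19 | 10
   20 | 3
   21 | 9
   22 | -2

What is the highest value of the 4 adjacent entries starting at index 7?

3

Elements at indices 7..10: -3, -4, -9, 3
max(-3, -4, -9, 3) = 3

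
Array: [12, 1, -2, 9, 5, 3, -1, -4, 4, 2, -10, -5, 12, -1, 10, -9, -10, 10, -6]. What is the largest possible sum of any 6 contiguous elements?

(12, 1, -2, 9, 5, 3) → sum 28
(1, -2, 9, 5, 3, -1) → sum 15
(-2, 9, 5, 3, -1, -4) → sum 10
(9, 5, 3, -1, -4, 4) → sum 16
(5, 3, -1, -4, 4, 2) → sum 9
(3, -1, -4, 4, 2, -10) → sum -6
(-1, -4, 4, 2, -10, -5) → sum -14
(-4, 4, 2, -10, -5, 12) → sum -1
(4, 2, -10, -5, 12, -1) → sum 2
(2, -10, -5, 12, -1, 10) → sum 8
(-10, -5, 12, -1, 10, -9) → sum -3
(-5, 12, -1, 10, -9, -10) → sum -3
(12, -1, 10, -9, -10, 10) → sum 12
(-1, 10, -9, -10, 10, -6) → sum -6
Largest of these is 28.

28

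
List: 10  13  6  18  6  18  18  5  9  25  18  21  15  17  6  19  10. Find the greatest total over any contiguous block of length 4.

79

10 13 6 18 → sum 47
13 6 18 6 → sum 43
6 18 6 18 → sum 48
18 6 18 18 → sum 60
6 18 18 5 → sum 47
18 18 5 9 → sum 50
18 5 9 25 → sum 57
5 9 25 18 → sum 57
9 25 18 21 → sum 73
25 18 21 15 → sum 79
18 21 15 17 → sum 71
21 15 17 6 → sum 59
15 17 6 19 → sum 57
17 6 19 10 → sum 52
Greatest of these is 79.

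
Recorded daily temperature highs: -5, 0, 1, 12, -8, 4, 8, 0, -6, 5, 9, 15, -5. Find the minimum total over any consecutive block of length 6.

Each size-6 window and its sum:
(-5, 0, 1, 12, -8, 4) → sum 4
(0, 1, 12, -8, 4, 8) → sum 17
(1, 12, -8, 4, 8, 0) → sum 17
(12, -8, 4, 8, 0, -6) → sum 10
(-8, 4, 8, 0, -6, 5) → sum 3
(4, 8, 0, -6, 5, 9) → sum 20
(8, 0, -6, 5, 9, 15) → sum 31
(0, -6, 5, 9, 15, -5) → sum 18
Minimum of these is 3.

3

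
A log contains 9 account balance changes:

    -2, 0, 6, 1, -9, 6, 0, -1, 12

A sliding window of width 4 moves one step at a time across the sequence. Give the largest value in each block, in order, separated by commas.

6, 6, 6, 6, 6, 12

Sliding a size-4 window across the 9 values:
[-2, 0, 6, 1] → max 6
[0, 6, 1, -9] → max 6
[6, 1, -9, 6] → max 6
[1, -9, 6, 0] → max 6
[-9, 6, 0, -1] → max 6
[6, 0, -1, 12] → max 12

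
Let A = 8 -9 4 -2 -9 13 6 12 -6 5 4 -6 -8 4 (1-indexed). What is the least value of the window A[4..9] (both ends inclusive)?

-9

Elements at indices 4..9: -2, -9, 13, 6, 12, -6
min(-2, -9, 13, 6, 12, -6) = -9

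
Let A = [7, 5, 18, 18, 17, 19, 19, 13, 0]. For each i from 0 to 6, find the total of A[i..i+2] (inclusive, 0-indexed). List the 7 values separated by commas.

(7, 5, 18) → sum 30
(5, 18, 18) → sum 41
(18, 18, 17) → sum 53
(18, 17, 19) → sum 54
(17, 19, 19) → sum 55
(19, 19, 13) → sum 51
(19, 13, 0) → sum 32

30, 41, 53, 54, 55, 51, 32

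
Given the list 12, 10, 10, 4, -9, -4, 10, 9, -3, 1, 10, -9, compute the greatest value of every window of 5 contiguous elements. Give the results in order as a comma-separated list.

(12, 10, 10, 4, -9) → max 12
(10, 10, 4, -9, -4) → max 10
(10, 4, -9, -4, 10) → max 10
(4, -9, -4, 10, 9) → max 10
(-9, -4, 10, 9, -3) → max 10
(-4, 10, 9, -3, 1) → max 10
(10, 9, -3, 1, 10) → max 10
(9, -3, 1, 10, -9) → max 10

12, 10, 10, 10, 10, 10, 10, 10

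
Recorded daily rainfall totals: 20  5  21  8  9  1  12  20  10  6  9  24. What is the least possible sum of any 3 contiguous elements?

Window sums for each of the 10 positions:
(20, 5, 21) → sum 46
(5, 21, 8) → sum 34
(21, 8, 9) → sum 38
(8, 9, 1) → sum 18
(9, 1, 12) → sum 22
(1, 12, 20) → sum 33
(12, 20, 10) → sum 42
(20, 10, 6) → sum 36
(10, 6, 9) → sum 25
(6, 9, 24) → sum 39
Least of these is 18.

18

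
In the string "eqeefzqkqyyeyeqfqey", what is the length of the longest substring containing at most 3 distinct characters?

7

add e: window [e] (1 distinct), len 1
add q: window [e, q] (2 distinct), len 2
add e: window [e, q, e] (2 distinct), len 3
add e: window [e, q, e, e] (2 distinct), len 4
add f: window [e, q, e, e, f] (3 distinct), len 5
add z: window [e, e, f, z] (3 distinct), len 4
add q: window [f, z, q] (3 distinct), len 3
add k: window [z, q, k] (3 distinct), len 3
add q: window [z, q, k, q] (3 distinct), len 4
add y: window [q, k, q, y] (3 distinct), len 4
add y: window [q, k, q, y, y] (3 distinct), len 5
add e: window [q, y, y, e] (3 distinct), len 4
add y: window [q, y, y, e, y] (3 distinct), len 5
add e: window [q, y, y, e, y, e] (3 distinct), len 6
add q: window [q, y, y, e, y, e, q] (3 distinct), len 7
add f: window [e, q, f] (3 distinct), len 3
add q: window [e, q, f, q] (3 distinct), len 4
add e: window [e, q, f, q, e] (3 distinct), len 5
add y: window [q, e, y] (3 distinct), len 3
Longest length with ≤3 distinct: 7.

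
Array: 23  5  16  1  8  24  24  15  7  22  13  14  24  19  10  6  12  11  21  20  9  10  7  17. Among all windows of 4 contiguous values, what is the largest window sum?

Window sums for each of the 21 positions:
[23, 5, 16, 1] → sum 45
[5, 16, 1, 8] → sum 30
[16, 1, 8, 24] → sum 49
[1, 8, 24, 24] → sum 57
[8, 24, 24, 15] → sum 71
[24, 24, 15, 7] → sum 70
[24, 15, 7, 22] → sum 68
[15, 7, 22, 13] → sum 57
[7, 22, 13, 14] → sum 56
[22, 13, 14, 24] → sum 73
[13, 14, 24, 19] → sum 70
[14, 24, 19, 10] → sum 67
[24, 19, 10, 6] → sum 59
[19, 10, 6, 12] → sum 47
[10, 6, 12, 11] → sum 39
[6, 12, 11, 21] → sum 50
[12, 11, 21, 20] → sum 64
[11, 21, 20, 9] → sum 61
[21, 20, 9, 10] → sum 60
[20, 9, 10, 7] → sum 46
[9, 10, 7, 17] → sum 43
Largest of these is 73.

73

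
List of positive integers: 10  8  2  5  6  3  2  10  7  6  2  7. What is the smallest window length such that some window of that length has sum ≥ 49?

add 10: running sum 10 < 49
add 8: running sum 18 < 49
add 2: running sum 20 < 49
add 5: running sum 25 < 49
add 6: running sum 31 < 49
add 3: running sum 34 < 49
add 2: running sum 36 < 49
add 10: running sum 46 < 49
add 7: shortest ending here [10, 8, 2, 5, 6, 3, 2, 10, 7] sum 53, len 9
add 6: shortest ending here [8, 2, 5, 6, 3, 2, 10, 7, 6] sum 49, len 9
add 2: shortest ending here [8, 2, 5, 6, 3, 2, 10, 7, 6, 2] sum 51, len 10
add 7: shortest ending here [2, 5, 6, 3, 2, 10, 7, 6, 2, 7] sum 50, len 10
Shortest qualifying length: 9.

9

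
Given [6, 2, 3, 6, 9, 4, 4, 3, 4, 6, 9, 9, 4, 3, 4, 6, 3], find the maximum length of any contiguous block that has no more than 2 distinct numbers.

Extend right; when distinct count exceeds 2, shrink from the left:
add 6: window [6] (1 distinct), len 1
add 2: window [6, 2] (2 distinct), len 2
add 3: window [2, 3] (2 distinct), len 2
add 6: window [3, 6] (2 distinct), len 2
add 9: window [6, 9] (2 distinct), len 2
add 4: window [9, 4] (2 distinct), len 2
add 4: window [9, 4, 4] (2 distinct), len 3
add 3: window [4, 4, 3] (2 distinct), len 3
add 4: window [4, 4, 3, 4] (2 distinct), len 4
add 6: window [4, 6] (2 distinct), len 2
add 9: window [6, 9] (2 distinct), len 2
add 9: window [6, 9, 9] (2 distinct), len 3
add 4: window [9, 9, 4] (2 distinct), len 3
add 3: window [4, 3] (2 distinct), len 2
add 4: window [4, 3, 4] (2 distinct), len 3
add 6: window [4, 6] (2 distinct), len 2
add 3: window [6, 3] (2 distinct), len 2
Longest length with ≤2 distinct: 4.

4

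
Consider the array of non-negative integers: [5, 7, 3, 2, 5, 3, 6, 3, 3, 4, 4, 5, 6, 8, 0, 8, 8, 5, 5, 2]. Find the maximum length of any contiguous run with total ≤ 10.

3

→ 5: sum 5, len 1
→ 7 (dropped 5): sum 7, len 1
→ 3: sum 10, len 2
→ 2 (dropped 7): sum 5, len 2
→ 5: sum 10, len 3
→ 3 (dropped 3): sum 10, len 3
→ 6 (dropped 2, 5): sum 9, len 2
→ 3 (dropped 3): sum 9, len 2
→ 3 (dropped 6): sum 6, len 2
→ 4: sum 10, len 3
→ 4 (dropped 3, 3): sum 8, len 2
→ 5 (dropped 4): sum 9, len 2
→ 6 (dropped 4, 5): sum 6, len 1
→ 8 (dropped 6): sum 8, len 1
→ 0: sum 8, len 2
→ 8 (dropped 8): sum 8, len 2
→ 8 (dropped 0, 8): sum 8, len 1
→ 5 (dropped 8): sum 5, len 1
→ 5: sum 10, len 2
→ 2 (dropped 5): sum 7, len 2
Longest length seen: 3.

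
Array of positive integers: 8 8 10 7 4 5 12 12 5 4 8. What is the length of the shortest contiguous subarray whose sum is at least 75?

add 8: running sum 8 < 75
add 8: running sum 16 < 75
add 10: running sum 26 < 75
add 7: running sum 33 < 75
add 4: running sum 37 < 75
add 5: running sum 42 < 75
add 12: running sum 54 < 75
add 12: running sum 66 < 75
add 5: running sum 71 < 75
end 9: [8, 8, 10, 7, 4, 5, 12, 12, 5, 4] sum 75, len 10
end 10: [8, 10, 7, 4, 5, 12, 12, 5, 4, 8] sum 75, len 10
Shortest qualifying length: 10.

10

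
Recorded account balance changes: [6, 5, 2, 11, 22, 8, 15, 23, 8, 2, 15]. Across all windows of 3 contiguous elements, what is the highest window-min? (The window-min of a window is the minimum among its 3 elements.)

[6, 5, 2] → min 2
[5, 2, 11] → min 2
[2, 11, 22] → min 2
[11, 22, 8] → min 8
[22, 8, 15] → min 8
[8, 15, 23] → min 8
[15, 23, 8] → min 8
[23, 8, 2] → min 2
[8, 2, 15] → min 2
Highest of these is 8.

8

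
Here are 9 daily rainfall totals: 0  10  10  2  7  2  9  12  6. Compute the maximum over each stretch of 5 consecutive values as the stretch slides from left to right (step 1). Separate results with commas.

[0, 10, 10, 2, 7] → max 10
[10, 10, 2, 7, 2] → max 10
[10, 2, 7, 2, 9] → max 10
[2, 7, 2, 9, 12] → max 12
[7, 2, 9, 12, 6] → max 12

10, 10, 10, 12, 12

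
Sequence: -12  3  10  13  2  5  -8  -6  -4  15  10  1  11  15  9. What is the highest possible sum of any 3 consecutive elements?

-12 3 10 → sum 1
3 10 13 → sum 26
10 13 2 → sum 25
13 2 5 → sum 20
2 5 -8 → sum -1
5 -8 -6 → sum -9
-8 -6 -4 → sum -18
-6 -4 15 → sum 5
-4 15 10 → sum 21
15 10 1 → sum 26
10 1 11 → sum 22
1 11 15 → sum 27
11 15 9 → sum 35
Highest of these is 35.

35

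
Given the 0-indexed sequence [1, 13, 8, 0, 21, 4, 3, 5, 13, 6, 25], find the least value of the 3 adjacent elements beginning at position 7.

5

Elements at indices 7..9: 5, 13, 6
min(5, 13, 6) = 5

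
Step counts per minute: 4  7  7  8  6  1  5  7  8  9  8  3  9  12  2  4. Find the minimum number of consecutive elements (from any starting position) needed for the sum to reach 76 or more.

Extend right; whenever the sum reaches 76, record the length and shrink from the left:
add 4: running sum 4 < 76
add 7: running sum 11 < 76
add 7: running sum 18 < 76
add 8: running sum 26 < 76
add 6: running sum 32 < 76
add 1: running sum 33 < 76
add 5: running sum 38 < 76
add 7: running sum 45 < 76
add 8: running sum 53 < 76
add 9: running sum 62 < 76
add 8: running sum 70 < 76
add 3: running sum 73 < 76
end 12: [7, 7, 8, 6, 1, 5, 7, 8, 9, 8, 3, 9] sum 78, len 12
end 13: [8, 6, 1, 5, 7, 8, 9, 8, 3, 9, 12] sum 76, len 11
end 14: [8, 6, 1, 5, 7, 8, 9, 8, 3, 9, 12, 2] sum 78, len 12
end 15: [8, 6, 1, 5, 7, 8, 9, 8, 3, 9, 12, 2, 4] sum 82, len 13
Shortest qualifying length: 11.

11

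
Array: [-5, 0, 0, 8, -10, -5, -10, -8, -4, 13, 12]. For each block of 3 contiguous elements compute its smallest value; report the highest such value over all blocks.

0

(-5, 0, 0) → min -5
(0, 0, 8) → min 0
(0, 8, -10) → min -10
(8, -10, -5) → min -10
(-10, -5, -10) → min -10
(-5, -10, -8) → min -10
(-10, -8, -4) → min -10
(-8, -4, 13) → min -8
(-4, 13, 12) → min -4
Highest of these is 0.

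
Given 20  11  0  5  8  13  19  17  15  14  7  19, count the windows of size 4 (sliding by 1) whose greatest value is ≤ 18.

[20, 11, 0, 5] → max 20
[11, 0, 5, 8] → max 11  ≤ 18 ✓
[0, 5, 8, 13] → max 13  ≤ 18 ✓
[5, 8, 13, 19] → max 19
[8, 13, 19, 17] → max 19
[13, 19, 17, 15] → max 19
[19, 17, 15, 14] → max 19
[17, 15, 14, 7] → max 17  ≤ 18 ✓
[15, 14, 7, 19] → max 19
3 windows satisfy the condition.

3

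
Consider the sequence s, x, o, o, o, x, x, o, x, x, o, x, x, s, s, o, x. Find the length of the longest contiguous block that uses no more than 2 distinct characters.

Extend right; when distinct count exceeds 2, shrink from the left:
[s] 1 distinct, len 1
[s, x] 2 distinct, len 2
[x, o] 2 distinct, len 2
[x, o, o] 2 distinct, len 3
[x, o, o, o] 2 distinct, len 4
[x, o, o, o, x] 2 distinct, len 5
[x, o, o, o, x, x] 2 distinct, len 6
[x, o, o, o, x, x, o] 2 distinct, len 7
[x, o, o, o, x, x, o, x] 2 distinct, len 8
[x, o, o, o, x, x, o, x, x] 2 distinct, len 9
[x, o, o, o, x, x, o, x, x, o] 2 distinct, len 10
[x, o, o, o, x, x, o, x, x, o, x] 2 distinct, len 11
[x, o, o, o, x, x, o, x, x, o, x, x] 2 distinct, len 12
[x, x, s] 2 distinct, len 3
[x, x, s, s] 2 distinct, len 4
[s, s, o] 2 distinct, len 3
[o, x] 2 distinct, len 2
Longest length with ≤2 distinct: 12.

12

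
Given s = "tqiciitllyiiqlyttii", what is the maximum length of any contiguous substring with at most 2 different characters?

4

add t: window [t] (1 distinct), len 1
add q: window [t, q] (2 distinct), len 2
add i: window [q, i] (2 distinct), len 2
add c: window [i, c] (2 distinct), len 2
add i: window [i, c, i] (2 distinct), len 3
add i: window [i, c, i, i] (2 distinct), len 4
add t: window [i, i, t] (2 distinct), len 3
add l: window [t, l] (2 distinct), len 2
add l: window [t, l, l] (2 distinct), len 3
add y: window [l, l, y] (2 distinct), len 3
add i: window [y, i] (2 distinct), len 2
add i: window [y, i, i] (2 distinct), len 3
add q: window [i, i, q] (2 distinct), len 3
add l: window [q, l] (2 distinct), len 2
add y: window [l, y] (2 distinct), len 2
add t: window [y, t] (2 distinct), len 2
add t: window [y, t, t] (2 distinct), len 3
add i: window [t, t, i] (2 distinct), len 3
add i: window [t, t, i, i] (2 distinct), len 4
Longest length with ≤2 distinct: 4.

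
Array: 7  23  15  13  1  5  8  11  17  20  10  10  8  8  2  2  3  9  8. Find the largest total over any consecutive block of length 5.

68

Window sums for each of the 15 positions:
7 23 15 13 1 → sum 59
23 15 13 1 5 → sum 57
15 13 1 5 8 → sum 42
13 1 5 8 11 → sum 38
1 5 8 11 17 → sum 42
5 8 11 17 20 → sum 61
8 11 17 20 10 → sum 66
11 17 20 10 10 → sum 68
17 20 10 10 8 → sum 65
20 10 10 8 8 → sum 56
10 10 8 8 2 → sum 38
10 8 8 2 2 → sum 30
8 8 2 2 3 → sum 23
8 2 2 3 9 → sum 24
2 2 3 9 8 → sum 24
Largest of these is 68.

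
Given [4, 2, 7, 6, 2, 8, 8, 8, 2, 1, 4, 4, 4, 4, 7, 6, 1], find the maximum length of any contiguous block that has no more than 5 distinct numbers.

11

[4] 1 distinct, len 1
[4, 2] 2 distinct, len 2
[4, 2, 7] 3 distinct, len 3
[4, 2, 7, 6] 4 distinct, len 4
[4, 2, 7, 6, 2] 4 distinct, len 5
[4, 2, 7, 6, 2, 8] 5 distinct, len 6
[4, 2, 7, 6, 2, 8, 8] 5 distinct, len 7
[4, 2, 7, 6, 2, 8, 8, 8] 5 distinct, len 8
[4, 2, 7, 6, 2, 8, 8, 8, 2] 5 distinct, len 9
[2, 7, 6, 2, 8, 8, 8, 2, 1] 5 distinct, len 9
[6, 2, 8, 8, 8, 2, 1, 4] 5 distinct, len 8
[6, 2, 8, 8, 8, 2, 1, 4, 4] 5 distinct, len 9
[6, 2, 8, 8, 8, 2, 1, 4, 4, 4] 5 distinct, len 10
[6, 2, 8, 8, 8, 2, 1, 4, 4, 4, 4] 5 distinct, len 11
[2, 8, 8, 8, 2, 1, 4, 4, 4, 4, 7] 5 distinct, len 11
[2, 1, 4, 4, 4, 4, 7, 6] 5 distinct, len 8
[2, 1, 4, 4, 4, 4, 7, 6, 1] 5 distinct, len 9
Longest length with ≤5 distinct: 11.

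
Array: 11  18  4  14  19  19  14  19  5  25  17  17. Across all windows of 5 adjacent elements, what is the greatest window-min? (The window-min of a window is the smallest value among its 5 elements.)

(11, 18, 4, 14, 19) → min 4
(18, 4, 14, 19, 19) → min 4
(4, 14, 19, 19, 14) → min 4
(14, 19, 19, 14, 19) → min 14
(19, 19, 14, 19, 5) → min 5
(19, 14, 19, 5, 25) → min 5
(14, 19, 5, 25, 17) → min 5
(19, 5, 25, 17, 17) → min 5
Greatest of these is 14.

14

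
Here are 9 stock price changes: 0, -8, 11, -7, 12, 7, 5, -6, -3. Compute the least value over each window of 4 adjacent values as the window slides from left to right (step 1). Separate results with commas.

-8, -8, -7, -7, -6, -6

[0, -8, 11, -7] → min -8
[-8, 11, -7, 12] → min -8
[11, -7, 12, 7] → min -7
[-7, 12, 7, 5] → min -7
[12, 7, 5, -6] → min -6
[7, 5, -6, -3] → min -6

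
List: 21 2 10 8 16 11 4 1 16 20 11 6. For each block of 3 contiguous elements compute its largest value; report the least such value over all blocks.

10

Each size-3 window and its max:
21 2 10 → max 21
2 10 8 → max 10
10 8 16 → max 16
8 16 11 → max 16
16 11 4 → max 16
11 4 1 → max 11
4 1 16 → max 16
1 16 20 → max 20
16 20 11 → max 20
20 11 6 → max 20
Least of these is 10.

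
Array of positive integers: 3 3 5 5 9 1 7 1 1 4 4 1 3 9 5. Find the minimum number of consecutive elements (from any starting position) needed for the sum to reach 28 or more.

add 3: running sum 3 < 28
add 3: running sum 6 < 28
add 5: running sum 11 < 28
add 5: running sum 16 < 28
add 9: running sum 25 < 28
add 1: running sum 26 < 28
add 7: shortest ending here [3, 5, 5, 9, 1, 7] sum 30, len 6
add 1: shortest ending here [5, 5, 9, 1, 7, 1] sum 28, len 6
add 1: shortest ending here [5, 5, 9, 1, 7, 1, 1] sum 29, len 7
add 4: shortest ending here [5, 9, 1, 7, 1, 1, 4] sum 28, len 7
add 4: shortest ending here [5, 9, 1, 7, 1, 1, 4, 4] sum 32, len 8
add 1: shortest ending here [9, 1, 7, 1, 1, 4, 4, 1] sum 28, len 8
add 3: shortest ending here [9, 1, 7, 1, 1, 4, 4, 1, 3] sum 31, len 9
add 9: shortest ending here [7, 1, 1, 4, 4, 1, 3, 9] sum 30, len 8
add 5: shortest ending here [1, 1, 4, 4, 1, 3, 9, 5] sum 28, len 8
Shortest qualifying length: 6.

6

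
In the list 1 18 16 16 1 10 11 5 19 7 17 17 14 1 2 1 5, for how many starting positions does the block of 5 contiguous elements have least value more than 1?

1 18 16 16 1 → min 1
18 16 16 1 10 → min 1
16 16 1 10 11 → min 1
16 1 10 11 5 → min 1
1 10 11 5 19 → min 1
10 11 5 19 7 → min 5  > 1 ✓
11 5 19 7 17 → min 5  > 1 ✓
5 19 7 17 17 → min 5  > 1 ✓
19 7 17 17 14 → min 7  > 1 ✓
7 17 17 14 1 → min 1
17 17 14 1 2 → min 1
17 14 1 2 1 → min 1
14 1 2 1 5 → min 1
4 windows satisfy the condition.

4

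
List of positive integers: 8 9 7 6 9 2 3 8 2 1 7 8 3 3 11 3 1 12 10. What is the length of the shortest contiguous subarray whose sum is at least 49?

Extend right; whenever the sum reaches 49, record the length and shrink from the left:
add 8: running sum 8 < 49
add 9: running sum 17 < 49
add 7: running sum 24 < 49
add 6: running sum 30 < 49
add 9: running sum 39 < 49
add 2: running sum 41 < 49
add 3: running sum 44 < 49
end 7: [8, 9, 7, 6, 9, 2, 3, 8] sum 52, len 8
end 8: [8, 9, 7, 6, 9, 2, 3, 8, 2] sum 54, len 9
end 9: [8, 9, 7, 6, 9, 2, 3, 8, 2, 1] sum 55, len 10
end 10: [9, 7, 6, 9, 2, 3, 8, 2, 1, 7] sum 54, len 10
end 11: [7, 6, 9, 2, 3, 8, 2, 1, 7, 8] sum 53, len 10
end 12: [6, 9, 2, 3, 8, 2, 1, 7, 8, 3] sum 49, len 10
end 13: [6, 9, 2, 3, 8, 2, 1, 7, 8, 3, 3] sum 52, len 11
end 14: [9, 2, 3, 8, 2, 1, 7, 8, 3, 3, 11] sum 57, len 11
end 15: [3, 8, 2, 1, 7, 8, 3, 3, 11, 3] sum 49, len 10
end 16: [3, 8, 2, 1, 7, 8, 3, 3, 11, 3, 1] sum 50, len 11
end 17: [1, 7, 8, 3, 3, 11, 3, 1, 12] sum 49, len 9
end 18: [8, 3, 3, 11, 3, 1, 12, 10] sum 51, len 8
Shortest qualifying length: 8.

8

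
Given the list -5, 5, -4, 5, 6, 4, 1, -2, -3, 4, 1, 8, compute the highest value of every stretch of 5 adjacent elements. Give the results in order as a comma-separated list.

6, 6, 6, 6, 6, 4, 4, 8

(-5, 5, -4, 5, 6) → max 6
(5, -4, 5, 6, 4) → max 6
(-4, 5, 6, 4, 1) → max 6
(5, 6, 4, 1, -2) → max 6
(6, 4, 1, -2, -3) → max 6
(4, 1, -2, -3, 4) → max 4
(1, -2, -3, 4, 1) → max 4
(-2, -3, 4, 1, 8) → max 8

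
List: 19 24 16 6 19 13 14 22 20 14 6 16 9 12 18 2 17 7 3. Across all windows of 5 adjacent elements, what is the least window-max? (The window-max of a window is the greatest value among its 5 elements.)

[19, 24, 16, 6, 19] → max 24
[24, 16, 6, 19, 13] → max 24
[16, 6, 19, 13, 14] → max 19
[6, 19, 13, 14, 22] → max 22
[19, 13, 14, 22, 20] → max 22
[13, 14, 22, 20, 14] → max 22
[14, 22, 20, 14, 6] → max 22
[22, 20, 14, 6, 16] → max 22
[20, 14, 6, 16, 9] → max 20
[14, 6, 16, 9, 12] → max 16
[6, 16, 9, 12, 18] → max 18
[16, 9, 12, 18, 2] → max 18
[9, 12, 18, 2, 17] → max 18
[12, 18, 2, 17, 7] → max 18
[18, 2, 17, 7, 3] → max 18
Least of these is 16.

16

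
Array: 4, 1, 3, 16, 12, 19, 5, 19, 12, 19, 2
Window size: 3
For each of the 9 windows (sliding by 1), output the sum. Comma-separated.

8, 20, 31, 47, 36, 43, 36, 50, 33

Sliding a size-3 window across the 11 values:
4 1 3 → sum 8
1 3 16 → sum 20
3 16 12 → sum 31
16 12 19 → sum 47
12 19 5 → sum 36
19 5 19 → sum 43
5 19 12 → sum 36
19 12 19 → sum 50
12 19 2 → sum 33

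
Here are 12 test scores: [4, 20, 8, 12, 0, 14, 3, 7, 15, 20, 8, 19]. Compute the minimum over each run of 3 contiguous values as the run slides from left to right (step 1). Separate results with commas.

Sliding a size-3 window across the 12 values:
4 20 8 → min 4
20 8 12 → min 8
8 12 0 → min 0
12 0 14 → min 0
0 14 3 → min 0
14 3 7 → min 3
3 7 15 → min 3
7 15 20 → min 7
15 20 8 → min 8
20 8 19 → min 8

4, 8, 0, 0, 0, 3, 3, 7, 8, 8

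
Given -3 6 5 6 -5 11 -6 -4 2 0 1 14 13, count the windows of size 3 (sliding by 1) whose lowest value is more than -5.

[-3, 6, 5] → min -3  > -5 ✓
[6, 5, 6] → min 5  > -5 ✓
[5, 6, -5] → min -5
[6, -5, 11] → min -5
[-5, 11, -6] → min -6
[11, -6, -4] → min -6
[-6, -4, 2] → min -6
[-4, 2, 0] → min -4  > -5 ✓
[2, 0, 1] → min 0  > -5 ✓
[0, 1, 14] → min 0  > -5 ✓
[1, 14, 13] → min 1  > -5 ✓
6 windows satisfy the condition.

6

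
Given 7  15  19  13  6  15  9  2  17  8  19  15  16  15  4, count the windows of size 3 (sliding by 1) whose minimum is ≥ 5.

(7, 15, 19) → min 7  ≥ 5 ✓
(15, 19, 13) → min 13  ≥ 5 ✓
(19, 13, 6) → min 6  ≥ 5 ✓
(13, 6, 15) → min 6  ≥ 5 ✓
(6, 15, 9) → min 6  ≥ 5 ✓
(15, 9, 2) → min 2
(9, 2, 17) → min 2
(2, 17, 8) → min 2
(17, 8, 19) → min 8  ≥ 5 ✓
(8, 19, 15) → min 8  ≥ 5 ✓
(19, 15, 16) → min 15  ≥ 5 ✓
(15, 16, 15) → min 15  ≥ 5 ✓
(16, 15, 4) → min 4
9 windows satisfy the condition.

9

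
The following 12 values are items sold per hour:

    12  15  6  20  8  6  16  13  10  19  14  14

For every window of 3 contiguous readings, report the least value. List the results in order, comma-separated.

6, 6, 6, 6, 6, 6, 10, 10, 10, 14

[12, 15, 6] → min 6
[15, 6, 20] → min 6
[6, 20, 8] → min 6
[20, 8, 6] → min 6
[8, 6, 16] → min 6
[6, 16, 13] → min 6
[16, 13, 10] → min 10
[13, 10, 19] → min 10
[10, 19, 14] → min 10
[19, 14, 14] → min 14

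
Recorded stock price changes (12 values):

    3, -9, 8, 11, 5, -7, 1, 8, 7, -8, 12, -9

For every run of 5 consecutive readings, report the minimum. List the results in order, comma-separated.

-9, -9, -7, -7, -7, -8, -8, -9

Sliding a size-5 window across the 12 values:
3 -9 8 11 5 → min -9
-9 8 11 5 -7 → min -9
8 11 5 -7 1 → min -7
11 5 -7 1 8 → min -7
5 -7 1 8 7 → min -7
-7 1 8 7 -8 → min -8
1 8 7 -8 12 → min -8
8 7 -8 12 -9 → min -9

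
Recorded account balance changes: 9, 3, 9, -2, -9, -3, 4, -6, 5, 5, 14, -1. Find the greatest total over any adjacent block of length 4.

[9, 3, 9, -2] → sum 19
[3, 9, -2, -9] → sum 1
[9, -2, -9, -3] → sum -5
[-2, -9, -3, 4] → sum -10
[-9, -3, 4, -6] → sum -14
[-3, 4, -6, 5] → sum 0
[4, -6, 5, 5] → sum 8
[-6, 5, 5, 14] → sum 18
[5, 5, 14, -1] → sum 23
Greatest of these is 23.

23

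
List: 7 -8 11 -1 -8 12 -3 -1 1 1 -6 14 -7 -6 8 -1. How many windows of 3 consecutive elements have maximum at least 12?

7 -8 11 → max 11
-8 11 -1 → max 11
11 -1 -8 → max 11
-1 -8 12 → max 12  ≥ 12 ✓
-8 12 -3 → max 12  ≥ 12 ✓
12 -3 -1 → max 12  ≥ 12 ✓
-3 -1 1 → max 1
-1 1 1 → max 1
1 1 -6 → max 1
1 -6 14 → max 14  ≥ 12 ✓
-6 14 -7 → max 14  ≥ 12 ✓
14 -7 -6 → max 14  ≥ 12 ✓
-7 -6 8 → max 8
-6 8 -1 → max 8
6 windows satisfy the condition.

6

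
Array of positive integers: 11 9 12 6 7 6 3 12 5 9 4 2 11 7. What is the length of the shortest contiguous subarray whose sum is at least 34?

Extend right; whenever the sum reaches 34, record the length and shrink from the left:
add 11: running sum 11 < 34
add 9: running sum 20 < 34
add 12: running sum 32 < 34
end 3: [11, 9, 12, 6] sum 38, len 4
end 4: [9, 12, 6, 7] sum 34, len 4
end 5: [9, 12, 6, 7, 6] sum 40, len 5
end 6: [12, 6, 7, 6, 3] sum 34, len 5
end 7: [6, 7, 6, 3, 12] sum 34, len 5
end 8: [6, 7, 6, 3, 12, 5] sum 39, len 6
end 9: [6, 3, 12, 5, 9] sum 35, len 5
end 10: [6, 3, 12, 5, 9, 4] sum 39, len 6
end 11: [3, 12, 5, 9, 4, 2] sum 35, len 6
end 12: [12, 5, 9, 4, 2, 11] sum 43, len 6
end 13: [5, 9, 4, 2, 11, 7] sum 38, len 6
Shortest qualifying length: 4.

4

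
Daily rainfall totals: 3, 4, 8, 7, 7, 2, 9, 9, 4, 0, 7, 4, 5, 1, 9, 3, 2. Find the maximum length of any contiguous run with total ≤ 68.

Extend to the right; shrink from the left whenever the sum exceeds 68:
[3] sum 3 len 1
[3, 4] sum 7 len 2
[3, 4, 8] sum 15 len 3
[3, 4, 8, 7] sum 22 len 4
[3, 4, 8, 7, 7] sum 29 len 5
[3, 4, 8, 7, 7, 2] sum 31 len 6
[3, 4, 8, 7, 7, 2, 9] sum 40 len 7
[3, 4, 8, 7, 7, 2, 9, 9] sum 49 len 8
[3, 4, 8, 7, 7, 2, 9, 9, 4] sum 53 len 9
[3, 4, 8, 7, 7, 2, 9, 9, 4, 0] sum 53 len 10
[3, 4, 8, 7, 7, 2, 9, 9, 4, 0, 7] sum 60 len 11
[3, 4, 8, 7, 7, 2, 9, 9, 4, 0, 7, 4] sum 64 len 12
[4, 8, 7, 7, 2, 9, 9, 4, 0, 7, 4, 5] sum 66 len 12
[4, 8, 7, 7, 2, 9, 9, 4, 0, 7, 4, 5, 1] sum 67 len 13
[7, 7, 2, 9, 9, 4, 0, 7, 4, 5, 1, 9] sum 64 len 12
[7, 7, 2, 9, 9, 4, 0, 7, 4, 5, 1, 9, 3] sum 67 len 13
[7, 2, 9, 9, 4, 0, 7, 4, 5, 1, 9, 3, 2] sum 62 len 13
Longest length seen: 13.

13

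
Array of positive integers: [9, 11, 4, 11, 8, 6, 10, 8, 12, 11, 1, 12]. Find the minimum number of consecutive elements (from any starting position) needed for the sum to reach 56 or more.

7

add 9: running sum 9 < 56
add 11: running sum 20 < 56
add 4: running sum 24 < 56
add 11: running sum 35 < 56
add 8: running sum 43 < 56
add 6: running sum 49 < 56
add 10: shortest ending here [9, 11, 4, 11, 8, 6, 10] sum 59, len 7
add 8: shortest ending here [11, 4, 11, 8, 6, 10, 8] sum 58, len 7
add 12: shortest ending here [4, 11, 8, 6, 10, 8, 12] sum 59, len 7
add 11: shortest ending here [11, 8, 6, 10, 8, 12, 11] sum 66, len 7
add 1: shortest ending here [8, 6, 10, 8, 12, 11, 1] sum 56, len 7
add 12: shortest ending here [6, 10, 8, 12, 11, 1, 12] sum 60, len 7
Shortest qualifying length: 7.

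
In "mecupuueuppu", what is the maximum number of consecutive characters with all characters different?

5

add m: [m] len 1
add e: [m, e] len 2
add c: [m, e, c] len 3
add u: [m, e, c, u] len 4
add p: [m, e, c, u, p] len 5
add u (repeat u, move left end past it): [p, u] len 2
add u (repeat u, move left end past it): [u] len 1
add e: [u, e] len 2
add u (repeat u, move left end past it): [e, u] len 2
add p: [e, u, p] len 3
add p (repeat p, move left end past it): [p] len 1
add u: [p, u] len 2
Longest all-distinct length: 5.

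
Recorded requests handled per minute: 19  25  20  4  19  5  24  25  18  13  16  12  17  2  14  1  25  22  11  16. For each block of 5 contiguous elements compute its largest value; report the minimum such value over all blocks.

17

Each size-5 window and its max:
[19, 25, 20, 4, 19] → max 25
[25, 20, 4, 19, 5] → max 25
[20, 4, 19, 5, 24] → max 24
[4, 19, 5, 24, 25] → max 25
[19, 5, 24, 25, 18] → max 25
[5, 24, 25, 18, 13] → max 25
[24, 25, 18, 13, 16] → max 25
[25, 18, 13, 16, 12] → max 25
[18, 13, 16, 12, 17] → max 18
[13, 16, 12, 17, 2] → max 17
[16, 12, 17, 2, 14] → max 17
[12, 17, 2, 14, 1] → max 17
[17, 2, 14, 1, 25] → max 25
[2, 14, 1, 25, 22] → max 25
[14, 1, 25, 22, 11] → max 25
[1, 25, 22, 11, 16] → max 25
Minimum of these is 17.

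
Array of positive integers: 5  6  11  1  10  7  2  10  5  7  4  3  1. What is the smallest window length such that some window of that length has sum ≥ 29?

4

Extend right; whenever the sum reaches 29, record the length and shrink from the left:
add 5: running sum 5 < 29
add 6: running sum 11 < 29
add 11: running sum 22 < 29
add 1: running sum 23 < 29
end 4: [5, 6, 11, 1, 10] sum 33, len 5
end 5: [11, 1, 10, 7] sum 29, len 4
end 6: [11, 1, 10, 7, 2] sum 31, len 5
end 7: [10, 7, 2, 10] sum 29, len 4
end 8: [10, 7, 2, 10, 5] sum 34, len 5
end 9: [7, 2, 10, 5, 7] sum 31, len 5
end 10: [7, 2, 10, 5, 7, 4] sum 35, len 6
end 11: [10, 5, 7, 4, 3] sum 29, len 5
end 12: [10, 5, 7, 4, 3, 1] sum 30, len 6
Shortest qualifying length: 4.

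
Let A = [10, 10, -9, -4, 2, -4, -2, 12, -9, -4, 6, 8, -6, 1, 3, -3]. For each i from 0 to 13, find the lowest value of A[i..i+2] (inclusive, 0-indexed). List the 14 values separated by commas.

-9, -9, -9, -4, -4, -4, -9, -9, -9, -4, -6, -6, -6, -3

10 10 -9 → min -9
10 -9 -4 → min -9
-9 -4 2 → min -9
-4 2 -4 → min -4
2 -4 -2 → min -4
-4 -2 12 → min -4
-2 12 -9 → min -9
12 -9 -4 → min -9
-9 -4 6 → min -9
-4 6 8 → min -4
6 8 -6 → min -6
8 -6 1 → min -6
-6 1 3 → min -6
1 3 -3 → min -3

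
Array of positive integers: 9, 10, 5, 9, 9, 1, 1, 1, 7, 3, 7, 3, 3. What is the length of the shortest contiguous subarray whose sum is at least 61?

11

add 9: running sum 9 < 61
add 10: running sum 19 < 61
add 5: running sum 24 < 61
add 9: running sum 33 < 61
add 9: running sum 42 < 61
add 1: running sum 43 < 61
add 1: running sum 44 < 61
add 1: running sum 45 < 61
add 7: running sum 52 < 61
add 3: running sum 55 < 61
end 10: [9, 10, 5, 9, 9, 1, 1, 1, 7, 3, 7] sum 62, len 11
end 11: [9, 10, 5, 9, 9, 1, 1, 1, 7, 3, 7, 3] sum 65, len 12
end 12: [9, 10, 5, 9, 9, 1, 1, 1, 7, 3, 7, 3, 3] sum 68, len 13
Shortest qualifying length: 11.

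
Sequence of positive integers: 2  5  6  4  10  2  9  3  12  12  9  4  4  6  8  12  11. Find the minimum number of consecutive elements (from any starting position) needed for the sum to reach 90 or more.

11

add 2: running sum 2 < 90
add 5: running sum 7 < 90
add 6: running sum 13 < 90
add 4: running sum 17 < 90
add 10: running sum 27 < 90
add 2: running sum 29 < 90
add 9: running sum 38 < 90
add 3: running sum 41 < 90
add 12: running sum 53 < 90
add 12: running sum 65 < 90
add 9: running sum 74 < 90
add 4: running sum 78 < 90
add 4: running sum 82 < 90
add 6: running sum 88 < 90
add 8: shortest ending here [5, 6, 4, 10, 2, 9, 3, 12, 12, 9, 4, 4, 6, 8] sum 94, len 14
add 12: shortest ending here [10, 2, 9, 3, 12, 12, 9, 4, 4, 6, 8, 12] sum 91, len 12
add 11: shortest ending here [9, 3, 12, 12, 9, 4, 4, 6, 8, 12, 11] sum 90, len 11
Shortest qualifying length: 11.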